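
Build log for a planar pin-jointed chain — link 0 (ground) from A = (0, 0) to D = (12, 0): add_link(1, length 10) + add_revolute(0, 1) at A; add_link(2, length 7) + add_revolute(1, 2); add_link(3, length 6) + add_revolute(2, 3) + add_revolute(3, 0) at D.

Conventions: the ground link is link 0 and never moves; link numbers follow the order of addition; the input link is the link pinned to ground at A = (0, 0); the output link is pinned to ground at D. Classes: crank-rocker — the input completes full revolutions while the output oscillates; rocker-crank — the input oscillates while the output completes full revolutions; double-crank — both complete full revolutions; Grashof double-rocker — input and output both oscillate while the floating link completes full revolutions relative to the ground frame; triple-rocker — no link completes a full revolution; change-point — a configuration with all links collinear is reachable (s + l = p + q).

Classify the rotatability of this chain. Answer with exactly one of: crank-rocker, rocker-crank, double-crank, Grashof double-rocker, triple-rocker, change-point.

lengths: ground=12, input=10, coupler=7, output=6
sorted: s=6 (shortest), l=12 (longest), p+q=17
s + l = 18 vs p + q = 17
s + l > p + q → non-Grashof → no link fully rotates → triple-rocker

triple-rocker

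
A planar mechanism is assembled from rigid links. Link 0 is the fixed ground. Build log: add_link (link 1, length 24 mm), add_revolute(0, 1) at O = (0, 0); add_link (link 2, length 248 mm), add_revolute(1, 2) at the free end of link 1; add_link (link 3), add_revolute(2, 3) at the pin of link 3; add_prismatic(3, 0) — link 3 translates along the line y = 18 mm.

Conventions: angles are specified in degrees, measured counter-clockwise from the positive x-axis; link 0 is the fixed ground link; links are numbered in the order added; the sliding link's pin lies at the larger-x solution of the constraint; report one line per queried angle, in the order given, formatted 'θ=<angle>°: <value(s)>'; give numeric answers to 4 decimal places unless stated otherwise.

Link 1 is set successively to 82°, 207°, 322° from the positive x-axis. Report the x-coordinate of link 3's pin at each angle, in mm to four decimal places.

geometry: r = 24 mm, L = 248 mm, e = 18 mm
θ=82°: crank pin P = (r cos θ, r sin θ) = (3.340154, 23.766434)
θ=82°: h = r sin θ − e = 23.766434 − 18 = 5.766434
θ=82°: x = r cos θ + √(L² − h²) = 3.340154 + 247.932951 = 251.273106
θ=207°: crank pin P = (r cos θ, r sin θ) = (-21.384157, -10.895772)
θ=207°: h = r sin θ − e = -10.895772 − 18 = -28.895772
θ=207°: x = r cos θ + √(L² − h²) = -21.384157 + 246.310849 = 224.926692
θ=322°: crank pin P = (r cos θ, r sin θ) = (18.912258, -14.775875)
θ=322°: h = r sin θ − e = -14.775875 − 18 = -32.775875
θ=322°: x = r cos θ + √(L² − h²) = 18.912258 + 245.824616 = 264.736874

θ=82°: 251.2731
θ=207°: 224.9267
θ=322°: 264.7369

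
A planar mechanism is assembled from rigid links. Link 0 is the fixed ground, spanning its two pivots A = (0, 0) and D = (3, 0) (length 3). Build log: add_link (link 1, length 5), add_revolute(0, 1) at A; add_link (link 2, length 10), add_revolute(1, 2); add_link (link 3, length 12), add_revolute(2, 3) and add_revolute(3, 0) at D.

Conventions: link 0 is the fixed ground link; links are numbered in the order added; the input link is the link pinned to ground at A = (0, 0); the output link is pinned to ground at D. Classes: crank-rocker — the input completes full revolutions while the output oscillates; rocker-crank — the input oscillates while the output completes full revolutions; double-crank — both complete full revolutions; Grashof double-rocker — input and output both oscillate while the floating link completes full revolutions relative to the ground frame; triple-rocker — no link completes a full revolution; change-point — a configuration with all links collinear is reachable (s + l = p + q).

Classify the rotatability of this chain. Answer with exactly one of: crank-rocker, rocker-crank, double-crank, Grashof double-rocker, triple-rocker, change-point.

lengths: ground=3, input=5, coupler=10, output=12
sorted: s=3 (shortest), l=12 (longest), p+q=15
s + l = 15 vs p + q = 15
s + l = p + q → change-point (collinear configuration reachable)

change-point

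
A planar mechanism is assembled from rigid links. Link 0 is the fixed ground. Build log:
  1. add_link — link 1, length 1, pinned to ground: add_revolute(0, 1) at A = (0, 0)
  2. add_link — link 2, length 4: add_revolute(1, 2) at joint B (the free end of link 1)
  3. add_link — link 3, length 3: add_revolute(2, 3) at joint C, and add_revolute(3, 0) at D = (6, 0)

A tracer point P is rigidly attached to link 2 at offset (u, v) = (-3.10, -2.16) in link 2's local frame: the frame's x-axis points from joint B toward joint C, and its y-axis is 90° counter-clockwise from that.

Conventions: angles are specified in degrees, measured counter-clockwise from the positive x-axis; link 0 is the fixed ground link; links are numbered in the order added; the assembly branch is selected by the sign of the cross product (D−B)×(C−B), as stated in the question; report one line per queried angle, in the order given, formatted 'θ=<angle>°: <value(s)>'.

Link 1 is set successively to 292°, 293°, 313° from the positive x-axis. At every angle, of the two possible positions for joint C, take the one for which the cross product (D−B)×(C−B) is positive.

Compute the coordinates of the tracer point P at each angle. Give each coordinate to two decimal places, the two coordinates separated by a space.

A=(0,0), D=(6.00,0)
θ=292°: B = A + 1.00·(cos292°, sin292°) = (0.3746, -0.9272)
θ=292°: |BD| = 5.7013
θ=292°: circle(B,4.00) ∩ circle(D,3.00): a=3.4645, h=1.9992
θ=292°:   candidates: C₊=(3.4679,1.6089) cross=11.398; C₋=(4.1182,-2.3364) cross=-11.398
θ=292°:   branch + wants cross > 0 → take C=(3.4679,1.6089) (cross=11.398)
θ=292°: ex = (C−B)/|BC| = (0.7733,0.6340); ey = (-0.6340,0.7733)
θ=292°: P = B + -3.10·ex + -2.16·ey = (-0.6532,-4.5630)
θ=293°: B = A + 1.00·(cos293°, sin293°) = (0.3907, -0.9205)
θ=293°: |BD| = 5.6843
θ=293°: circle(B,4.00) ∩ circle(D,3.00): a=3.4579, h=2.0107
θ=293°:   candidates: C₊=(3.4774,1.6237) cross=11.430; C₋=(4.1286,-2.3447) cross=-11.430
θ=293°:   branch + wants cross > 0 → take C=(3.4774,1.6237) (cross=11.430)
θ=293°: ex = (C−B)/|BC| = (0.7717,0.6360); ey = (-0.6360,0.7717)
θ=293°: P = B + -3.10·ex + -2.16·ey = (-0.6276,-4.5590)
θ=313°: B = A + 1.00·(cos313°, sin313°) = (0.6820, -0.7314)
θ=313°: |BD| = 5.3681
θ=313°: circle(B,4.00) ∩ circle(D,3.00): a=3.3360, h=2.2070
θ=313°:   candidates: C₊=(3.6862,1.9096) cross=11.847; C₋=(4.2876,-2.4633) cross=-11.847
θ=313°:   branch + wants cross > 0 → take C=(3.6862,1.9096) (cross=11.847)
θ=313°: ex = (C−B)/|BC| = (0.7511,0.6602); ey = (-0.6602,0.7511)
θ=313°: P = B + -3.10·ex + -2.16·ey = (-0.2202,-4.4004)

θ=292°: -0.65 -4.56
θ=293°: -0.63 -4.56
θ=313°: -0.22 -4.40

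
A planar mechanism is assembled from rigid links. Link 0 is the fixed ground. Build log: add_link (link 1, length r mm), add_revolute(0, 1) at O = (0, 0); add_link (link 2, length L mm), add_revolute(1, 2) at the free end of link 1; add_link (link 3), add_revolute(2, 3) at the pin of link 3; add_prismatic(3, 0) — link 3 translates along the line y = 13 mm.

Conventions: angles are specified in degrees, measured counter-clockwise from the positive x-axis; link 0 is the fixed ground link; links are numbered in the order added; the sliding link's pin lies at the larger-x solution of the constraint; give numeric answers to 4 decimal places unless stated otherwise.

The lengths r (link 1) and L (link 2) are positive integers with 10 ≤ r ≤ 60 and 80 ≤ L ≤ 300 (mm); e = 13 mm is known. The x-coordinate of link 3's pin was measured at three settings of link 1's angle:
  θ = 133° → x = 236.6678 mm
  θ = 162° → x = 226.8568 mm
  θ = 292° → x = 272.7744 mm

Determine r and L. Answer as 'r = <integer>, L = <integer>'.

constraint per measurement: (x − r cos θ)² + (r sin θ − e)² = L²
subtracting the θ₁ and θ₂ equations cancels the r² and L² terms:
r = (x₁² − x₂²) / (2[(x₁cos θ₁ + e sin θ₁) − (x₂cos θ₂ + e sin θ₂)]) = 38.0003 → r = 38
L² = (x₁ − r cos θ₁)² + (r sin θ₁ − e)² = 69169.0060 → L = 263.0000 → L = 263
check at θ₃=292°: x = 272.7744 (printed 272.7744) ✓

r = 38, L = 263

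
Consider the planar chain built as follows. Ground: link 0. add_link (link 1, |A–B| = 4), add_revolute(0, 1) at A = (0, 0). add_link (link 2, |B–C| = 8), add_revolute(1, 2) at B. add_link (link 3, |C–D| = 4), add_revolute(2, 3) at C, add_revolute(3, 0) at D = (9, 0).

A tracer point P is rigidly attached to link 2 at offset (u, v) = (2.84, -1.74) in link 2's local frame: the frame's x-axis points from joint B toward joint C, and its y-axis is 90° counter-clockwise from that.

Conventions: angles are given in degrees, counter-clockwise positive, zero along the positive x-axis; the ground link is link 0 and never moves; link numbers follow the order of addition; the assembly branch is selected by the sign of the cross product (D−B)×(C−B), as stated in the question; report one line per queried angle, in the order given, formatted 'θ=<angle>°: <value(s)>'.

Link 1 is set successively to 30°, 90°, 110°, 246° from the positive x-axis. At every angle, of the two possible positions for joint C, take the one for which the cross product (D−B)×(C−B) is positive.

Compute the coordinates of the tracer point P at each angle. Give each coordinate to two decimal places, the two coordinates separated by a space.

A=(0,0), D=(9.00,0)
θ=30°: B = A + 4.00·(cos30°, sin30°) = (3.4641, 2.0000)
θ=30°: |BD| = 5.8861
θ=30°: circle(B,8.00) ∩ circle(D,4.00): a=7.0205, h=3.8358
θ=30°:   candidates: C₊=(11.3702,3.2221) cross=22.578; C₋=(8.7635,-3.9930) cross=-22.578
θ=30°:   branch + wants cross > 0 → take C=(11.3702,3.2221) (cross=22.578)
θ=30°: ex = (C−B)/|BC| = (0.9883,0.1528); ey = (-0.1528,0.9883)
θ=30°: P = B + 2.84·ex + -1.74·ey = (6.5366,0.7143)
θ=90°: B = A + 4.00·(cos90°, sin90°) = (0.0000, 4.0000)
θ=90°: |BD| = 9.8489
θ=90°: circle(B,8.00) ∩ circle(D,4.00): a=7.3613, h=3.1324
θ=90°:   candidates: C₊=(7.9990,3.8727) cross=30.850; C₋=(5.4546,-1.8521) cross=-30.850
θ=90°:   branch + wants cross > 0 → take C=(7.9990,3.8727) (cross=30.850)
θ=90°: ex = (C−B)/|BC| = (0.9999,-0.0159); ey = (0.0159,0.9999)
θ=90°: P = B + 2.84·ex + -1.74·ey = (2.8120,2.2150)
θ=110°: B = A + 4.00·(cos110°, sin110°) = (-1.3681, 3.7588)
θ=110°: |BD| = 11.0284
θ=110°: circle(B,8.00) ∩ circle(D,4.00): a=7.6904, h=2.2040
θ=110°:   candidates: C₊=(6.6131,3.2098) cross=24.307; C₋=(5.1107,-0.9344) cross=-24.307
θ=110°:   branch + wants cross > 0 → take C=(6.6131,3.2098) (cross=24.307)
θ=110°: ex = (C−B)/|BC| = (0.9976,-0.0686); ey = (0.0686,0.9976)
θ=110°: P = B + 2.84·ex + -1.74·ey = (1.3458,1.8280)
θ=246°: B = A + 4.00·(cos246°, sin246°) = (-1.6269, -3.6542)
θ=246°: |BD| = 11.2377
θ=246°: circle(B,8.00) ∩ circle(D,4.00): a=7.7545, h=1.9666
θ=246°:   candidates: C₊=(5.0666,0.7271) cross=22.100; C₋=(6.3456,-2.9924) cross=-22.100
θ=246°:   branch + wants cross > 0 → take C=(5.0666,0.7271) (cross=22.100)
θ=246°: ex = (C−B)/|BC| = (0.8367,0.5477); ey = (-0.5477,0.8367)
θ=246°: P = B + 2.84·ex + -1.74·ey = (1.7022,-3.5547)

θ=30°: 6.54 0.71
θ=90°: 2.81 2.22
θ=110°: 1.35 1.83
θ=246°: 1.70 -3.55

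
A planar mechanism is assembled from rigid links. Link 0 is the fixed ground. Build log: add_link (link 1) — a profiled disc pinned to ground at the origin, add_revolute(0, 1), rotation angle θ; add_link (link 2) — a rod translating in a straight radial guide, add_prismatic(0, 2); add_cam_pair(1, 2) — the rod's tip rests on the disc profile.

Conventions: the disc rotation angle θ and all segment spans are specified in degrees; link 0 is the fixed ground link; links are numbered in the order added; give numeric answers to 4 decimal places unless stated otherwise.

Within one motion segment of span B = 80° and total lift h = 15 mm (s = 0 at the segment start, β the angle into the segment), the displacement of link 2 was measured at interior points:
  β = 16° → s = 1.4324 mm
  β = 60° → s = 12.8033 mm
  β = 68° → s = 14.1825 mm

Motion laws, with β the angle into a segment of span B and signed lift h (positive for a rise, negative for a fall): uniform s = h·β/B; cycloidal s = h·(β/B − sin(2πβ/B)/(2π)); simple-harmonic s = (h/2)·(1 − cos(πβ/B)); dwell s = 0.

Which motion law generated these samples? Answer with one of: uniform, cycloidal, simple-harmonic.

candidates at β/B = r: uniform s = h·r (linear in β); cycloidal s = h·(r − sin(2πr)/(2π)); simple-harmonic s = (h/2)(1 − cos(πr))
β=16°: printed 1.4324 | uniform 3.0000, cycloidal 0.7295, simple-harmonic 1.4324
β=60°: printed 12.8033 | uniform 11.2500, cycloidal 13.6373, simple-harmonic 12.8033
β=68°: printed 14.1825 | uniform 12.7500, cycloidal 14.6814, simple-harmonic 14.1825
only one law matches every sample → simple-harmonic

simple-harmonic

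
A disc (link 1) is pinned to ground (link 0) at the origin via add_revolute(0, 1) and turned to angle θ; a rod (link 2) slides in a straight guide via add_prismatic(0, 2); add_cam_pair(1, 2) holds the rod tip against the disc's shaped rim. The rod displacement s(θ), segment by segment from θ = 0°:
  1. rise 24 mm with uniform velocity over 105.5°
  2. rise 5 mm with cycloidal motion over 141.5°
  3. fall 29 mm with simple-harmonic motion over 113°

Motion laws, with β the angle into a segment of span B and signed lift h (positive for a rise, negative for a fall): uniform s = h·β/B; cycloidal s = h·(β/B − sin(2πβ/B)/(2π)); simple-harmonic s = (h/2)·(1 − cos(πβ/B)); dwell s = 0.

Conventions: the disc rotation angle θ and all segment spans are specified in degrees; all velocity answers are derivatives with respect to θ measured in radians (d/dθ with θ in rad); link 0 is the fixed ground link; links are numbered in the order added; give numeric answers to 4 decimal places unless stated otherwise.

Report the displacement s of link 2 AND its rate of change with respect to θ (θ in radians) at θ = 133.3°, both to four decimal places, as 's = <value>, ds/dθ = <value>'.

segment 1 (0° to 105.5°, uniform, h = 24) is passed completely: s = 0.0000 + (24) = 24.0000
θ = 133.3° falls in segment 2 (105.5° to 247°, cycloidal, h = 5): β = 133.3 − 105.5 = 27.8°, B = 141.5°; Δs = 5·(0.1965 − sin(2π·0.1965)/(2π)) = 0.2312; s = 24.0000 + 0.2312 = 24.2312
velocity in seg [105.5°–247°] (cycloidal), θ in radians: β = 27.8° = 0.4852 rad, B = 141.5° = 2.4696 rad; ds/dθ = (h/B)(1 − cos(2πβ/B)) = (5/2.4696)(1 − cos(2π·0.1965)) = 1.356362 mm/rad

s = 24.2312, ds/dθ = 1.3564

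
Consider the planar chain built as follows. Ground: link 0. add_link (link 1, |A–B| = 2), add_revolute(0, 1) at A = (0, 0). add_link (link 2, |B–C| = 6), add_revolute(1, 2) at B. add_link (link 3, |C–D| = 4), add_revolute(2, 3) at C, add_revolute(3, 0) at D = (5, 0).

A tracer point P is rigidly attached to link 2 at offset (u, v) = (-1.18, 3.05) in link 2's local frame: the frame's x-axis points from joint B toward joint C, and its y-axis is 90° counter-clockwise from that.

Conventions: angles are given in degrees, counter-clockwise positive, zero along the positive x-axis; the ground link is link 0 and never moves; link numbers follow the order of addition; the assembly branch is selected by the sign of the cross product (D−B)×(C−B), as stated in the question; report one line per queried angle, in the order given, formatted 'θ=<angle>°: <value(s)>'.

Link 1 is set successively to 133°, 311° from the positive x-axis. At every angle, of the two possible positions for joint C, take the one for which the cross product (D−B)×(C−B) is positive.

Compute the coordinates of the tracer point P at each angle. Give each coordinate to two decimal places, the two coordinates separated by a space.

A=(0,0), D=(5.00,0)
θ=133°: B = A + 2.00·(cos133°, sin133°) = (-1.3640, 1.4627)
θ=133°: |BD| = 6.5299
θ=133°: circle(B,6.00) ∩ circle(D,4.00): a=4.7964, h=3.6048
θ=133°:   candidates: C₊=(4.1180,3.9015) cross=23.539; C₋=(2.5030,-3.1249) cross=-23.539
θ=133°:   branch + wants cross > 0 → take C=(4.1180,3.9015) (cross=23.539)
θ=133°: ex = (C−B)/|BC| = (0.9137,0.4065); ey = (-0.4065,0.9137)
θ=133°: P = B + -1.18·ex + 3.05·ey = (-3.6819,3.7697)
θ=311°: B = A + 2.00·(cos311°, sin311°) = (1.3121, -1.5094)
θ=311°: |BD| = 3.9848
θ=311°: circle(B,6.00) ∩ circle(D,4.00): a=4.5019, h=3.9664
θ=311°:   candidates: C₊=(3.9761,3.8667) cross=15.806; C₋=(6.9810,-3.4750) cross=-15.806
θ=311°:   branch + wants cross > 0 → take C=(3.9761,3.8667) (cross=15.806)
θ=311°: ex = (C−B)/|BC| = (0.4440,0.8960); ey = (-0.8960,0.4440)
θ=311°: P = B + -1.18·ex + 3.05·ey = (-1.9447,-1.2125)

θ=133°: -3.68 3.77
θ=311°: -1.94 -1.21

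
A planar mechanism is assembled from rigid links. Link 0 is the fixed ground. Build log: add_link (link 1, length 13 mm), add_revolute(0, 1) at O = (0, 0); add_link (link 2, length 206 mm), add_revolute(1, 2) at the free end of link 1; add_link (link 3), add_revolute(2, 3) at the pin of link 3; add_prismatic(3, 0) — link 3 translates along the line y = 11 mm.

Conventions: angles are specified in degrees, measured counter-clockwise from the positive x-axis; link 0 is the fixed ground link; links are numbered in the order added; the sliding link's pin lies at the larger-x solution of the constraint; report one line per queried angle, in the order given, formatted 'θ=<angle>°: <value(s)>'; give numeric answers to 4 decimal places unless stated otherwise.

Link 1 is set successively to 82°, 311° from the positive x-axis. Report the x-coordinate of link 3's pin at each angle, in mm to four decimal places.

geometry: r = 13 mm, L = 206 mm, e = 11 mm
θ=82°: crank pin P = (r cos θ, r sin θ) = (1.809250, 12.873485)
θ=82°: h = r sin θ − e = 12.873485 − 11 = 1.873485
θ=82°: x = r cos θ + √(L² − h²) = 1.809250 + 205.991481 = 207.800731
θ=311°: crank pin P = (r cos θ, r sin θ) = (8.528767, -9.811225)
θ=311°: h = r sin θ − e = -9.811225 − 11 = -20.811225
θ=311°: x = r cos θ + √(L² − h²) = 8.528767 + 204.946073 = 213.474841

θ=82°: 207.8007
θ=311°: 213.4748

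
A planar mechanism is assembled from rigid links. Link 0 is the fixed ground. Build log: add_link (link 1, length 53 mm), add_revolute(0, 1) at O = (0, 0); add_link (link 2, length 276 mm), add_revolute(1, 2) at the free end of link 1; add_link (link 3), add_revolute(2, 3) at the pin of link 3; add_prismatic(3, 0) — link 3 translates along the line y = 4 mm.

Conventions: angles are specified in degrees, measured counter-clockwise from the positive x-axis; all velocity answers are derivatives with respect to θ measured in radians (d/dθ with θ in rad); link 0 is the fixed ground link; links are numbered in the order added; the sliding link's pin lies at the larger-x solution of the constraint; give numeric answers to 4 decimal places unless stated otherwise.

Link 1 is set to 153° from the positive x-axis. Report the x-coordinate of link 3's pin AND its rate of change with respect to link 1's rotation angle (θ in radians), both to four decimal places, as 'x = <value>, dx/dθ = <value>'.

geometry: r = 53 mm, L = 276 mm, e = 4 mm
crank pin P = (r cos θ, r sin θ) = (-47.223346, 24.061496)
h = r sin θ − e = 24.061496 − 4 = 20.061496
x = r cos θ + √(L² − h²) = -47.223346 + 275.269934 = 228.046588
dx/dθ = −r sin θ − h·r cos θ/√(L² − h²) (θ in radians; h = 20.061496) = -20.619889

x = 228.0466, dx/dθ = -20.6199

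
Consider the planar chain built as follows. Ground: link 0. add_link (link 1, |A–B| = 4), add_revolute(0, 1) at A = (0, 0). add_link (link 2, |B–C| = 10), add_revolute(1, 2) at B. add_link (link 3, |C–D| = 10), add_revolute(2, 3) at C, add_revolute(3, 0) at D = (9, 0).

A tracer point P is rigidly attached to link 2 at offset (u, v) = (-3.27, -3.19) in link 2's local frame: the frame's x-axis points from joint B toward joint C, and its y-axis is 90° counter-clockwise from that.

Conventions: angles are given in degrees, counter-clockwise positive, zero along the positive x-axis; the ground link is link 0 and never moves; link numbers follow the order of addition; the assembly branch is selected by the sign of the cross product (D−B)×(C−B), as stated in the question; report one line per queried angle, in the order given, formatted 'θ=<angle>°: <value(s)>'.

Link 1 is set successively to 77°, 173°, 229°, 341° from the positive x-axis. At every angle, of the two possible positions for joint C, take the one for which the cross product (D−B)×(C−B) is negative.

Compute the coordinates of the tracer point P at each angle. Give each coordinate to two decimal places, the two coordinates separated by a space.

A=(0,0), D=(9.00,0)
θ=77°: B = A + 4.00·(cos77°, sin77°) = (0.8998, 3.8975)
θ=77°: |BD| = 8.9891
θ=77°: circle(B,10.00) ∩ circle(D,10.00): a=4.4945, h=8.9330
θ=77°:   candidates: C₊=(8.8231,9.9984) cross=80.300; C₋=(1.0767,-6.1010) cross=-80.300
θ=77°:   branch - wants cross < 0 → take C=(1.0767,-6.1010) (cross=-80.300)
θ=77°: ex = (C−B)/|BC| = (0.0177,-0.9998); ey = (0.9998,0.0177)
θ=77°: P = B + -3.27·ex + -3.19·ey = (-2.3475,7.1105)
θ=173°: B = A + 4.00·(cos173°, sin173°) = (-3.9702, 0.4875)
θ=173°: |BD| = 12.9793
θ=173°: circle(B,10.00) ∩ circle(D,10.00): a=6.4897, h=7.6082
θ=173°:   candidates: C₊=(2.8007,7.8465) cross=98.749; C₋=(2.2292,-7.3591) cross=-98.749
θ=173°:   branch - wants cross < 0 → take C=(2.2292,-7.3591) (cross=-98.749)
θ=173°: ex = (C−B)/|BC| = (0.6199,-0.7847); ey = (0.7847,0.6199)
θ=173°: P = B + -3.27·ex + -3.19·ey = (-8.5004,1.0757)
θ=229°: B = A + 4.00·(cos229°, sin229°) = (-2.6242, -3.0188)
θ=229°: |BD| = 12.0098
θ=229°: circle(B,10.00) ∩ circle(D,10.00): a=6.0049, h=7.9963
θ=229°:   candidates: C₊=(1.1779,6.2301) cross=96.034; C₋=(5.1979,-9.2490) cross=-96.034
θ=229°:   branch - wants cross < 0 → take C=(5.1979,-9.2490) (cross=-96.034)
θ=229°: ex = (C−B)/|BC| = (0.7822,-0.6230); ey = (0.6230,0.7822)
θ=229°: P = B + -3.27·ex + -3.19·ey = (-7.1695,-3.4768)
θ=341°: B = A + 4.00·(cos341°, sin341°) = (3.7821, -1.3023)
θ=341°: |BD| = 5.3780
θ=341°: circle(B,10.00) ∩ circle(D,10.00): a=2.6890, h=9.6317
θ=341°:   candidates: C₊=(4.0587,8.6939) cross=51.799; C₋=(8.7233,-9.9962) cross=-51.799
θ=341°:   branch - wants cross < 0 → take C=(8.7233,-9.9962) (cross=-51.799)
θ=341°: ex = (C−B)/|BC| = (0.4941,-0.8694); ey = (0.8694,0.4941)
θ=341°: P = B + -3.27·ex + -3.19·ey = (-0.6071,-0.0356)

θ=77°: -2.35 7.11
θ=173°: -8.50 1.08
θ=229°: -7.17 -3.48
θ=341°: -0.61 -0.04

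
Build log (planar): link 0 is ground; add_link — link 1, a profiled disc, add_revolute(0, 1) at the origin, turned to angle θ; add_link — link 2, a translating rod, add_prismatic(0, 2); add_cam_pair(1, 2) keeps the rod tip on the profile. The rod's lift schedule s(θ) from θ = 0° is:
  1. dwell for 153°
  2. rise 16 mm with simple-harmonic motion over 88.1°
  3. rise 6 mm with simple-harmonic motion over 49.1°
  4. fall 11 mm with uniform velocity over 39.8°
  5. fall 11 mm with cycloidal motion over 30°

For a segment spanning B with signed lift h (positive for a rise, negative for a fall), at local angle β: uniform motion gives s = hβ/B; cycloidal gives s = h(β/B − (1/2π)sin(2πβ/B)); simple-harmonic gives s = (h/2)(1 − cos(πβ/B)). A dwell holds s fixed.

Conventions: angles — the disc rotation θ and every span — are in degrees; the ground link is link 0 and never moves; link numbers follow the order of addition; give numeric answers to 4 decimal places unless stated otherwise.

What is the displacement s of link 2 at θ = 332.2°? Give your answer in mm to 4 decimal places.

seg 1 [0°–153°] dwell: s stays 0.0000
seg 2 [153°–241.1°] simple-harmonic, h=16: full span → s += 16 → s = 16.0000
seg 3 [241.1°–290.2°] simple-harmonic, h=6: full span → s += 6 → s = 22.0000
seg 4 [290.2°–330°] uniform, h=-11: full span → s += -11 → s = 11.0000
seg 5 [330°–360°] cycloidal, h=-11: θ=332.2° here. β=2.2, B=30. -11·(0.0733 − sin(2π·0.0733)/(2π)) = -0.0282 → s = 10.9718

10.9718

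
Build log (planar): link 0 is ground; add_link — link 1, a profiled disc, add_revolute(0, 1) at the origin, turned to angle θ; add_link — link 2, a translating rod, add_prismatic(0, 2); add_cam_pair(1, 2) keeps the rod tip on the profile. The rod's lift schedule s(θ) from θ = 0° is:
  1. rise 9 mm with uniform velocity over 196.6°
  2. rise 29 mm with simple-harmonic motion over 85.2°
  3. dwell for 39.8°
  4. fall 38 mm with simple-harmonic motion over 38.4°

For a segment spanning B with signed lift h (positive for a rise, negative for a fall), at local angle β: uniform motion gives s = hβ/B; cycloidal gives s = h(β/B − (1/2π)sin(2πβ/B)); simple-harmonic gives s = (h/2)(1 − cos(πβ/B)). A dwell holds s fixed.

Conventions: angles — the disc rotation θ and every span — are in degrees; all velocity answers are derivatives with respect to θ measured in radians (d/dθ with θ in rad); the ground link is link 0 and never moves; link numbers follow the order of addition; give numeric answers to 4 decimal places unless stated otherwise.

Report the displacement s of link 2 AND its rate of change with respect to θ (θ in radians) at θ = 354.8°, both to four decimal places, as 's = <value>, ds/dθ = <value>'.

seg 1 [0°–196.6°] uniform, h=9: full span → s += 9 → s = 9.0000
seg 2 [196.6°–281.8°] simple-harmonic, h=29: full span → s += 29 → s = 38.0000
seg 3 [281.8°–321.6°] dwell: s stays 38.0000
seg 4 [321.6°–360°] simple-harmonic, h=-38: θ=354.8° here. β=33.2, B=38.4. -38/2·(1 − cos(π·0.8646)) = -36.3064 → s = 1.6936
velocity in seg [321.6°–360°] (simple-harmonic), θ in radians: β = 33.2° = 0.5794 rad, B = 38.4° = 0.6702 rad; ds/dθ = (πh/(2B)) sin(πβ/B) = (π·(-38)/(2·0.6702)) sin(π·0.8646) = -36.756720 mm/rad

s = 1.6936, ds/dθ = -36.7567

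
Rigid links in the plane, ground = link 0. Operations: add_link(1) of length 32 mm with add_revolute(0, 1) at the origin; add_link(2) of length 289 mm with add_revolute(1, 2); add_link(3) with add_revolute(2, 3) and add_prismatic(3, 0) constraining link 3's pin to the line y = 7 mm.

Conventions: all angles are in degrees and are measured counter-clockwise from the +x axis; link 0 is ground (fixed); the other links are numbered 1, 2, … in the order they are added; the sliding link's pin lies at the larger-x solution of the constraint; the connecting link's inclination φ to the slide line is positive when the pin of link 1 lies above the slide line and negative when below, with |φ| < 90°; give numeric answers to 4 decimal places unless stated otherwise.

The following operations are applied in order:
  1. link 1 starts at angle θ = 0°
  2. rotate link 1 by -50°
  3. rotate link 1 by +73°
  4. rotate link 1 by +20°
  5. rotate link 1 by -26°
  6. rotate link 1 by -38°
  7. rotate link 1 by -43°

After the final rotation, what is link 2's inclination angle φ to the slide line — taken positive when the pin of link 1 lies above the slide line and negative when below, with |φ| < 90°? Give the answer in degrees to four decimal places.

geometry: r = 32 mm, L = 289 mm, e = 7 mm; θ starts at 0°
rotate link 1 by -50°: θ ← 0° -50° = -50°
rotate link 1 by +73°: θ ← -50° +73° = 23°
rotate link 1 by +20°: θ ← 23° +20° = 43°
rotate link 1 by -26°: θ ← 43° -26° = 17°
rotate link 1 by -38°: θ ← 17° -38° = -21°
rotate link 1 by -43°: θ ← -21° -43° = -64°
h = r sin θ − e = -28.761409 − 7 = -35.761409
sin φ = h / L = -35.761409 / 289 = -0.12374190
φ = arcsin(-0.12374190) = -7.108108°

-7.1081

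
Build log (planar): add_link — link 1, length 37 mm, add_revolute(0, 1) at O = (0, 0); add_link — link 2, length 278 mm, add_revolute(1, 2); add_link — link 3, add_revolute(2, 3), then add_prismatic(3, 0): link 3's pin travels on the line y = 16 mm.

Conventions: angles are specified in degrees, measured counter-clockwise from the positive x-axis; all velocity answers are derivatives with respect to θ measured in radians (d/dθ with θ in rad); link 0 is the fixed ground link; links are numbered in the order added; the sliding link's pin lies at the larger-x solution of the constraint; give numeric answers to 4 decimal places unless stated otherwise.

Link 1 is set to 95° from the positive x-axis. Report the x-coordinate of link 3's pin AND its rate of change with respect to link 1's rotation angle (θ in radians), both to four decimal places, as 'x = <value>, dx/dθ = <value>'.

geometry: r = 37 mm, L = 278 mm, e = 16 mm
crank pin P = (r cos θ, r sin θ) = (-3.224762, 36.859204)
h = r sin θ − e = 36.859204 − 16 = 20.859204
x = r cos θ + √(L² − h²) = -3.224762 + 277.216330 = 273.991568
dx/dθ = −r sin θ − h·r cos θ/√(L² − h²) (θ in radians; h = 20.859204) = -36.616556

x = 273.9916, dx/dθ = -36.6166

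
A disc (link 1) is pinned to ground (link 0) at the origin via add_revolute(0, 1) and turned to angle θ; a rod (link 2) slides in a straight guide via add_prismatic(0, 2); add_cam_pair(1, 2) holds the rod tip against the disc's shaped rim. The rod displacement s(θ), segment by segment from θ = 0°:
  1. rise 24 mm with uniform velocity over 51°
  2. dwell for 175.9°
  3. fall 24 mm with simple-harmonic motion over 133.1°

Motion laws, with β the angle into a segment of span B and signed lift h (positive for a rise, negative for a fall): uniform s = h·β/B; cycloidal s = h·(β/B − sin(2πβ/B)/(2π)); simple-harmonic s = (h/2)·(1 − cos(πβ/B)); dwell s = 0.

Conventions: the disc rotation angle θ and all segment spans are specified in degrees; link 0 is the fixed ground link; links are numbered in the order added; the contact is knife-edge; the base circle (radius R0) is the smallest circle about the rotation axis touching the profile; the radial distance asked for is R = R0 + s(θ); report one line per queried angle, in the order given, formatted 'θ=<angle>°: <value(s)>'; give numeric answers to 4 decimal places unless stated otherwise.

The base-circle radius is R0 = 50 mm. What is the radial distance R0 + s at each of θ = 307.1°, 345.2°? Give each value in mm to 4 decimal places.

segment 1 (0° to 51°, uniform, h = 24) is passed completely: s = 0.0000 + (24) = 24.0000
segment 2 (51° to 226.9°, dwell): s unchanged at 24.0000
θ = 307.1° falls in segment 3 (226.9° to 360°, simple-harmonic, h = -24): β = 307.1 − 226.9 = 80.2°, B = 133.1°; Δs = -24/2·(1 − cos(π·0.6026)) = -15.7997; s = 24.0000 − 15.7997 = 8.2003
θ = 345.2° falls in segment 3 (226.9° to 360°, simple-harmonic, h = -24): β = 345.2 − 226.9 = 118.3°, B = 133.1°; Δs = -24/2·(1 − cos(π·0.8888)) = -23.2752; s = 24.0000 − 23.2752 = 0.7248
θ=307.1°: R = R0 + s = 50 + 8.2003 = 58.2003
θ=345.2°: R = R0 + s = 50 + 0.7248 = 50.7248

θ=307.1°: 58.2003
θ=345.2°: 50.7248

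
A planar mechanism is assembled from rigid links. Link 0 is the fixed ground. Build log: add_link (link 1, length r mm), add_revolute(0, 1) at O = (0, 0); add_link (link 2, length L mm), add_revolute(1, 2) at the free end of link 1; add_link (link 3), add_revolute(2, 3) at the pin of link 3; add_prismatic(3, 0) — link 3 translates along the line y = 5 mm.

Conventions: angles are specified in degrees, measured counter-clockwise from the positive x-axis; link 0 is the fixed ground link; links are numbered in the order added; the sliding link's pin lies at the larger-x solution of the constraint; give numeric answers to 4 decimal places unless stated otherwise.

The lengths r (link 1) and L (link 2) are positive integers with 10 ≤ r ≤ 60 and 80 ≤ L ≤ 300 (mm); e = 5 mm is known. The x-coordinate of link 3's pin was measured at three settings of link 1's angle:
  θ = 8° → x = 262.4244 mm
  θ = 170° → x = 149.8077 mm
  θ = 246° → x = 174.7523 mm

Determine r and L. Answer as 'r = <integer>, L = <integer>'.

constraint per measurement: (x − r cos θ)² + (r sin θ − e)² = L²
subtracting the θ₁ and θ₂ equations cancels the r² and L² terms:
r = (x₁² − x₂²) / (2[(x₁cos θ₁ + e sin θ₁) − (x₂cos θ₂ + e sin θ₂)]) = 57.0000 → r = 57
L² = (x₁ − r cos θ₁)² + (r sin θ₁ − e)² = 42435.9996 → L = 206.0000 → L = 206
check at θ₃=246°: x = 174.7523 (printed 174.7523) ✓

r = 57, L = 206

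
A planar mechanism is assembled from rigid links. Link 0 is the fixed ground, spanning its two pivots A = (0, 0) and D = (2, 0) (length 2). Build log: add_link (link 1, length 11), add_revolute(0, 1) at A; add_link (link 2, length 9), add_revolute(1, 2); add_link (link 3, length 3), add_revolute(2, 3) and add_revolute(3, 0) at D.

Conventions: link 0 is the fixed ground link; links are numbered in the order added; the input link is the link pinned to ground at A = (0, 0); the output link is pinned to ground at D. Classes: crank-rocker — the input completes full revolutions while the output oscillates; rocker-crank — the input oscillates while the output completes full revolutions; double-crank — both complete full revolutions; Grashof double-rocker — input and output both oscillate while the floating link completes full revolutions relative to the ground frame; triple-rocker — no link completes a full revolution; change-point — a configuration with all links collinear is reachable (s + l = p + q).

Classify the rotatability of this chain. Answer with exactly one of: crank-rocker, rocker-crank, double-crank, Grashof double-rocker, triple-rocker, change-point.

lengths: ground=2, input=11, coupler=9, output=3
sorted: s=2 (shortest), l=11 (longest), p+q=12
s + l = 13 vs p + q = 12
s + l > p + q → non-Grashof → no link fully rotates → triple-rocker

triple-rocker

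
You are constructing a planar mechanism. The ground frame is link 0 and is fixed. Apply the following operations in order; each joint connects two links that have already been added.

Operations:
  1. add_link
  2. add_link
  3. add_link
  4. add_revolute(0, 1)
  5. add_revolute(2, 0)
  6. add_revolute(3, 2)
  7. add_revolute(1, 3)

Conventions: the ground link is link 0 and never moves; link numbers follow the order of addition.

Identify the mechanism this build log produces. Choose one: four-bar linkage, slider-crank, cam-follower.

links: 4 (incl. ground); joints: 4 revolute, 0 prismatic, 0 higher (cam) pair, forming one closed loop
4 links in a single 4R loop → four-bar linkage

four-bar linkage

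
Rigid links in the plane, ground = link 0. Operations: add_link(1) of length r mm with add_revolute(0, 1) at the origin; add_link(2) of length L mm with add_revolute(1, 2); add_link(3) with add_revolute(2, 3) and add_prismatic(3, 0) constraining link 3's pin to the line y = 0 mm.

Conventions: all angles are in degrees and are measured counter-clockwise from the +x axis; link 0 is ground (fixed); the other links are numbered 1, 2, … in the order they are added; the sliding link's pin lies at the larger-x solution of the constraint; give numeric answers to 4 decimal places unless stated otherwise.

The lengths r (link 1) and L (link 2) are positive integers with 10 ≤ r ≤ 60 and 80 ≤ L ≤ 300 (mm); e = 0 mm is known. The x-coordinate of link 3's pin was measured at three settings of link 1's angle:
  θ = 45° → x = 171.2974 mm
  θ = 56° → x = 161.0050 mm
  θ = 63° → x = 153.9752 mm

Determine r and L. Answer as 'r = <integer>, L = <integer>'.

constraint per measurement: (x − r cos θ)² + (r sin θ − e)² = L²
subtracting the θ₁ and θ₂ equations cancels the r² and L² terms:
r = (x₁² − x₂²) / (2[(x₁cos θ₁ + e sin θ₁) − (x₂cos θ₂ + e sin θ₂)]) = 54.9999 → r = 55
L² = (x₁ − r cos θ₁)² + (r sin θ₁ − e)² = 19043.9884 → L = 138.0000 → L = 138
check at θ₃=63°: x = 153.9752 (printed 153.9752) ✓

r = 55, L = 138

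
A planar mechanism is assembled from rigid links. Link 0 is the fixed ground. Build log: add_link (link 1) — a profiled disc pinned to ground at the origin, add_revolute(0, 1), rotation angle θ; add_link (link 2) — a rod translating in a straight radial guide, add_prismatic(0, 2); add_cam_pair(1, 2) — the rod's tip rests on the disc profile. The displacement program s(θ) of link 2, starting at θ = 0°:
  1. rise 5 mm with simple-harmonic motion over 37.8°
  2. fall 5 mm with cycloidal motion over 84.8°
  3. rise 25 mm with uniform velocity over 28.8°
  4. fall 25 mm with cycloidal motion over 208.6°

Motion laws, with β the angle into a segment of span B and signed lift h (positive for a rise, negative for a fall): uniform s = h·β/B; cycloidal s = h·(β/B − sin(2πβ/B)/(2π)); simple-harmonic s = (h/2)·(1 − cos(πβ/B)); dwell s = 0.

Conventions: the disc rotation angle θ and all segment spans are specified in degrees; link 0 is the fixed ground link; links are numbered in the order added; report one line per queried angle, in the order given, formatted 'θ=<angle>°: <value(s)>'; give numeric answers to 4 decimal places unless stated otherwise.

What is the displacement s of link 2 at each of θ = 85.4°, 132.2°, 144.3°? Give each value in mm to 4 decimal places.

seg 1 [0°–37.8°] simple-harmonic, h=5: full span → s += 5 → s = 5.0000
seg 2 [37.8°–122.6°] cycloidal, h=-5: θ=85.4° here. β=47.6, B=84.8. -5·(0.5613 − sin(2π·0.5613)/(2π)) = -3.1057 → s = 1.8943
seg 2 [37.8°–122.6°] cycloidal, h=-5: full span → s += -5 → s = 0.0000
seg 3 [122.6°–151.4°] uniform, h=25: θ=132.2° here. β=9.6, B=28.8. 25·9.6/28.8 = 8.3333 → s = 8.3333
seg 3 [122.6°–151.4°] uniform, h=25: θ=144.3° here. β=21.7, B=28.8. 25·21.7/28.8 = 18.8368 → s = 18.8368

θ=85.4°: 1.8943
θ=132.2°: 8.3333
θ=144.3°: 18.8368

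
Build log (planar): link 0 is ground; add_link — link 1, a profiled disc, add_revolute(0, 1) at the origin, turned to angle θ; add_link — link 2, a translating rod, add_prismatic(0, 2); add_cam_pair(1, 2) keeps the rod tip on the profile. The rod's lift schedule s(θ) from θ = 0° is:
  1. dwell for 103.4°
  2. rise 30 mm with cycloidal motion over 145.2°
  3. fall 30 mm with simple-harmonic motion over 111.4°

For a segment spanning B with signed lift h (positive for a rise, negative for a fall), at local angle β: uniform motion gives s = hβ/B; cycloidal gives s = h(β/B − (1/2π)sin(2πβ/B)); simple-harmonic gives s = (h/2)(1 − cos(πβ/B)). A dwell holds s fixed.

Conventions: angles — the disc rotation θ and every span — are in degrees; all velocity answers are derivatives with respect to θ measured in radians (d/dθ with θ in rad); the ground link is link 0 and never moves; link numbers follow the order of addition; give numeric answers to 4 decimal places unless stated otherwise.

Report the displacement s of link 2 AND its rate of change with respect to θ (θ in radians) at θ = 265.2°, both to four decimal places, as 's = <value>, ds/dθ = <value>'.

seg 1 [0°–103.4°] dwell: s stays 0.0000
seg 2 [103.4°–248.6°] cycloidal, h=30: full span → s += 30 → s = 30.0000
seg 3 [248.6°–360°] simple-harmonic, h=-30: θ=265.2° here. β=16.6, B=111.4. -30/2·(1 − cos(π·0.1490)) = -1.6138 → s = 28.3862
velocity in seg [248.6°–360°] (simple-harmonic), θ in radians: β = 16.6° = 0.2897 rad, B = 111.4° = 1.9443 rad; ds/dθ = (πh/(2B)) sin(πβ/B) = (π·(-30)/(2·1.9443)) sin(π·0.1490) = -10.936317 mm/rad

s = 28.3862, ds/dθ = -10.9363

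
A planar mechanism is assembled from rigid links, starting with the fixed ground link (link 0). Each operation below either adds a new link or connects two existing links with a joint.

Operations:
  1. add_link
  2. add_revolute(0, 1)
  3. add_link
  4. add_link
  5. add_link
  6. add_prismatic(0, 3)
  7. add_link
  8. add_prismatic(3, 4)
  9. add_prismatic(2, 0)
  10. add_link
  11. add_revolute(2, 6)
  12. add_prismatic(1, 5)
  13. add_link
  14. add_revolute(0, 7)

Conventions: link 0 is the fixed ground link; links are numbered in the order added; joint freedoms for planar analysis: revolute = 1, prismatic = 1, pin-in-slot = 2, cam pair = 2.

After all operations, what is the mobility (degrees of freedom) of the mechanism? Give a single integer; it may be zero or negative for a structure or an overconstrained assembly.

ground; <1,0,0>
#1 <2,0,0>
R:0↔1 J1 <2,1,0>
#2 <3,1,0>
#3 <4,1,0>
#4 <5,1,0>
P:0↔3 J1 <5,2,0>
#5 <6,2,0>
P:3↔4 J1 <6,3,0>
P:2↔0 J1 <6,4,0>
#6 <7,4,0>
R:2↔6 J1 <7,5,0>
P:1↔5 J1 <7,6,0>
#7 <8,6,0>
R:0↔7 J1 <8,7,0>
3×7 − 2×7 − 1×0 = 7

M = 7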